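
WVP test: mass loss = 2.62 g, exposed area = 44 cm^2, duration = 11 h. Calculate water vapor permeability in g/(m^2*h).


WVP = mass_loss / (area x time) x 10000
WVP = 2.62 / (44 x 11) x 10000
WVP = 2.62 / 484 x 10000 = 54.13 g/(m^2*h)


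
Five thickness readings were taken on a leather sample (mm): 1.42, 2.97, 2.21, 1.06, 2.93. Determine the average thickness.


Sum = 1.42 + 2.97 + 2.21 + 1.06 + 2.93 = 10.59
Average = 10.59 / 5 = 2.12 mm


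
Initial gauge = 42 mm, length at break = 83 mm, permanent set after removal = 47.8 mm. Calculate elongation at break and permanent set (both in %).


Elongation at break = 97.6%
Permanent set = 13.8%

Elongation at break = (83 - 42) / 42 x 100 = 97.6%
Permanent set = (47.8 - 42) / 42 x 100 = 13.8%


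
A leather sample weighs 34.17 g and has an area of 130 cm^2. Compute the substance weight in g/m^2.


2628.5 g/m^2


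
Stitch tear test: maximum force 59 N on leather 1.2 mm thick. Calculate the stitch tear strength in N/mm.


Stitch tear strength = force / thickness
STS = 59 / 1.2 = 49.2 N/mm


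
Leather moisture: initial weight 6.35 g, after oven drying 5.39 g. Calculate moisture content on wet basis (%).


15.1%

Moisture = 6.35 - 5.39 = 0.96 g
MC = 0.96 / 6.35 x 100 = 15.1%


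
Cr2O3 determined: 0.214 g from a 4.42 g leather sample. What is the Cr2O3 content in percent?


Cr2O3% = 0.214 / 4.42 x 100
Cr2O3% = 4.84%


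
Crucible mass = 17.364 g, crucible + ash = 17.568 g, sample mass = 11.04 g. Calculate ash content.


Ash mass = 17.568 - 17.364 = 0.204 g
Ash% = 0.204 / 11.04 x 100 = 1.85%


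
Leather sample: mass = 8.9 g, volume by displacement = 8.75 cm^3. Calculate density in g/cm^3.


1.017 g/cm^3


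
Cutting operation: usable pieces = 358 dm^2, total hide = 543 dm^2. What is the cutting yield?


65.9%


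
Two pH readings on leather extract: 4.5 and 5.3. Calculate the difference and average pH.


Difference = |4.5 - 5.3| = 0.8
Average = (4.5 + 5.3) / 2 = 4.90


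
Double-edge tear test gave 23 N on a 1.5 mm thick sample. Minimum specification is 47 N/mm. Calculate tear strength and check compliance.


Tear strength = 15.3 N/mm
Compliant: No

Tear strength = 23 / 1.5 = 15.3 N/mm
Required minimum = 47 N/mm
Compliant: No


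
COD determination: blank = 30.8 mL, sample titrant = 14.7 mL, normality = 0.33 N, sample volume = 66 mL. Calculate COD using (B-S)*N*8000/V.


COD = (30.8 - 14.7) x 0.33 x 8000 / 66
COD = 16.1 x 0.33 x 8000 / 66
COD = 644.0 mg/L


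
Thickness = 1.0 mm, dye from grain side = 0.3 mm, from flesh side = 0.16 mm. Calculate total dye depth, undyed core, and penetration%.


Total dyed = 0.3 + 0.16 = 0.46 mm
Undyed core = 1.0 - 0.46 = 0.54 mm
Penetration = 0.46 / 1.0 x 100 = 46.0%


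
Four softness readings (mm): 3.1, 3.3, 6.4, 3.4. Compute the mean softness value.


Sum = 3.1 + 3.3 + 6.4 + 3.4
Mean = 16.2 / 4 = 4.05 mm


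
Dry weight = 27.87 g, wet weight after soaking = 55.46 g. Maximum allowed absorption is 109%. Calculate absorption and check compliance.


WA = (55.46 - 27.87) / 27.87 x 100 = 99.0%
Maximum allowed: 109%
Compliant: Yes


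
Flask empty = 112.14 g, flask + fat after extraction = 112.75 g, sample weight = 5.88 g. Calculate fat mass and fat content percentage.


Fat mass = 0.61 g
Fat content = 10.4%

Fat mass = 112.75 - 112.14 = 0.61 g
Fat% = 0.61 / 5.88 x 100 = 10.4%


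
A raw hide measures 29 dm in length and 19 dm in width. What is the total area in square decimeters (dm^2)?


551 dm^2

Area = length x width
Area = 29 x 19 = 551 dm^2


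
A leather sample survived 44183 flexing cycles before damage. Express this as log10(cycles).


log10(44183) = 4.65


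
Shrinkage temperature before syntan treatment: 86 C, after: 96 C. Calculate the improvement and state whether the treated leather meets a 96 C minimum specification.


Improvement = 96 - 86 = 10 C
Spec check: 96 C >= 96 C? Yes


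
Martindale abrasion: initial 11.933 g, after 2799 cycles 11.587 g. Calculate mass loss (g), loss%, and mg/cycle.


Loss = 11.933 - 11.587 = 0.346 g
Loss% = 0.346 / 11.933 x 100 = 2.90%
Rate = 0.346 / 2799 x 1000 = 0.124 mg/cycle


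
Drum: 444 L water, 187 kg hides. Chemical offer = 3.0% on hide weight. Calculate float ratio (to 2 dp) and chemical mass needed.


Float ratio = 2.37
Chemical needed = 5.61 kg


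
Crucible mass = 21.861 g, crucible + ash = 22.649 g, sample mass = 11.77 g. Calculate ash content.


Ash mass = 0.788 g
Ash content = 6.69%

Ash mass = 22.649 - 21.861 = 0.788 g
Ash% = 0.788 / 11.77 x 100 = 6.69%


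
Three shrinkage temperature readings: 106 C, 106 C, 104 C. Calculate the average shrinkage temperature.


105.3 C


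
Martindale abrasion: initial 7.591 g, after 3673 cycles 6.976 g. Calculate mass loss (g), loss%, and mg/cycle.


Loss = 7.591 - 6.976 = 0.615 g
Loss% = 0.615 / 7.591 x 100 = 8.10%
Rate = 0.615 / 3673 x 1000 = 0.167 mg/cycle


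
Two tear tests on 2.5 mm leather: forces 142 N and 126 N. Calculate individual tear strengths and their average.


Tear 1 = 56.8 N/mm
Tear 2 = 50.4 N/mm
Average = 53.6 N/mm


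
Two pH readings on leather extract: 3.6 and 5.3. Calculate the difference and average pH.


Difference = 1.7
Average pH = 4.45

Difference = |3.6 - 5.3| = 1.7
Average = (3.6 + 5.3) / 2 = 4.45


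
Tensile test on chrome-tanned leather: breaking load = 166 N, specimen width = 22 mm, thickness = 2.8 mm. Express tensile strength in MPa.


Cross-section = 22 x 2.8 = 61.6 mm^2
TS = 166 / 61.6 = 2.69 MPa
(1 N/mm^2 = 1 MPa)


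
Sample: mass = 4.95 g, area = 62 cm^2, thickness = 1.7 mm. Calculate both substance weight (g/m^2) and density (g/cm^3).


Substance weight = 798.4 g/m^2
Density = 0.470 g/cm^3

SW = 4.95 / 62 x 10000 = 798.4 g/m^2
Volume = 62 x 1.7 / 10 = 10.54 cm^3
Density = 4.95 / 10.54 = 0.470 g/cm^3


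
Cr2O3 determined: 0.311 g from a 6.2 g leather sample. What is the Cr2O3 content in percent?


Cr2O3% = 0.311 / 6.2 x 100
Cr2O3% = 5.02%


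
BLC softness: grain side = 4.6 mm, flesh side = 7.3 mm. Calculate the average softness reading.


Average = (4.6 + 7.3) / 2
Average = 5.95 mm


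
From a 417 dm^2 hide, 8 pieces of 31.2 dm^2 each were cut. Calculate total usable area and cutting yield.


Usable area = 249.6 dm^2
Yield = 59.9%


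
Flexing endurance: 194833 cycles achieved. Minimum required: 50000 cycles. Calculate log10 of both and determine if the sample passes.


log10(194833) = 5.29
log10(50000) = 4.70
Passes: Yes


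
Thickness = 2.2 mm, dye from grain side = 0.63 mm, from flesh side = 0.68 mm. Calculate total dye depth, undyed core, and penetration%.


Total dyed = 0.63 + 0.68 = 1.31 mm
Undyed core = 2.2 - 1.31 = 0.89 mm
Penetration = 1.31 / 2.2 x 100 = 59.5%


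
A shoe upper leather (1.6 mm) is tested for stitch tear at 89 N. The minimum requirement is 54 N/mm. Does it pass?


STS = 55.6 N/mm
Passes: Yes

STS = 89 / 1.6 = 55.6 N/mm
Minimum required: 54 N/mm
Passes: Yes


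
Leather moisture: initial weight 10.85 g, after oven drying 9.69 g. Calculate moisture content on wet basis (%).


Moisture = 10.85 - 9.69 = 1.16 g
MC = 1.16 / 10.85 x 100 = 10.7%


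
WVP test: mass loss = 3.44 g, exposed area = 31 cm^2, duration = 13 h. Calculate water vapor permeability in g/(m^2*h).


WVP = mass_loss / (area x time) x 10000
WVP = 3.44 / (31 x 13) x 10000
WVP = 3.44 / 403 x 10000 = 85.36 g/(m^2*h)


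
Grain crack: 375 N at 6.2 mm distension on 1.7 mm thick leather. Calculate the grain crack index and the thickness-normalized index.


Crack index = 375 / 6.2 = 60.5 N/mm
Normalized = 60.5 / 1.7 = 35.6 N/mm per mm


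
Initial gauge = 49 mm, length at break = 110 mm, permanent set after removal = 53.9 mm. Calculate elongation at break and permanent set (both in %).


Elongation at break = (110 - 49) / 49 x 100 = 124.5%
Permanent set = (53.9 - 49) / 49 x 100 = 10.0%


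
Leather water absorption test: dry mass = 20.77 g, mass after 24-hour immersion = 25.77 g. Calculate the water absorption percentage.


Water absorbed = 25.77 - 20.77 = 5.00 g
WA% = 5.00 / 20.77 x 100 = 24.1%


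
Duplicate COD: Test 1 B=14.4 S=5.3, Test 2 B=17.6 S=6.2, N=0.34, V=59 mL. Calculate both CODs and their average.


COD1 = 419.5 mg/L
COD2 = 525.6 mg/L
Average = 472.6 mg/L


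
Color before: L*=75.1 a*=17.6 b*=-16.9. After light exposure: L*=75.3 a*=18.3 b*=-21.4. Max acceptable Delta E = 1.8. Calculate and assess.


Delta E = 4.56
Passes: No


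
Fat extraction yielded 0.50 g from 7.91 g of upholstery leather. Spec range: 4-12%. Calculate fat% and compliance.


Fat content = 6.3%
Compliant: Yes


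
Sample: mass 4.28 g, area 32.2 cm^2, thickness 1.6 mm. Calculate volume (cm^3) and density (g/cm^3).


Thickness in cm = 1.6 / 10 = 0.16 cm
Volume = 32.2 x 0.16 = 5.152 cm^3
Density = 4.28 / 5.152 = 0.831 g/cm^3


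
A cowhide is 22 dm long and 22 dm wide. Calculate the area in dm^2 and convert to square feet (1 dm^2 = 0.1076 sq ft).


Area = 22 x 22 = 484 dm^2
Conversion: 484 x 0.1076 = 52.08 sq ft


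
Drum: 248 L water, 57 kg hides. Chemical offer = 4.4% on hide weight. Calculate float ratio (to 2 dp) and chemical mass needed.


Float ratio = 4.35
Chemical needed = 2.508 kg

Float ratio = 248 / 57 = 4.35
Chemical = 57 x 4.4 / 100 = 2.508 kg


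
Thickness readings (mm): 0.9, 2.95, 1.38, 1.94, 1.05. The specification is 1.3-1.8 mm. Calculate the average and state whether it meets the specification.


Sum = 8.22
Average = 8.22 / 5 = 1.64 mm
Specification range: 1.3 to 1.8 mm
Within spec: Yes


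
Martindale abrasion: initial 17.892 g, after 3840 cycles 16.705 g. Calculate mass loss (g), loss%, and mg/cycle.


Loss = 17.892 - 16.705 = 1.187 g
Loss% = 1.187 / 17.892 x 100 = 6.63%
Rate = 1.187 / 3840 x 1000 = 0.309 mg/cycle


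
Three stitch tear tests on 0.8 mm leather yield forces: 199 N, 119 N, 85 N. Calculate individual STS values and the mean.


STS1 = 199 / 0.8 = 248.8 N/mm
STS2 = 119 / 0.8 = 148.8 N/mm
STS3 = 85 / 0.8 = 106.3 N/mm
Mean = (248.8 + 148.8 + 106.3) / 3 = 168.0 N/mm


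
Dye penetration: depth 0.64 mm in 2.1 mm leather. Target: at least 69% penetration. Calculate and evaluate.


Penetration = 0.64 / 2.1 x 100 = 30.5%
Target: 69%
Meets target: No


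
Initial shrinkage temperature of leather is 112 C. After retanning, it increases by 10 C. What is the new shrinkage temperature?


New Ts = 112 + 10 = 122 C


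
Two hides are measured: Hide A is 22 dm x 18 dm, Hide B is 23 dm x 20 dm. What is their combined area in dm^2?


Hide A area = 22 x 18 = 396 dm^2
Hide B area = 23 x 20 = 460 dm^2
Total = 396 + 460 = 856 dm^2


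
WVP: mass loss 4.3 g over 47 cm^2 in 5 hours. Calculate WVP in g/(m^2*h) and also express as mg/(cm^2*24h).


WVP = 182.98 g/(m^2*h)
Daily rate = 439.15 mg/(cm^2*24h)

WVP = 4.3 / (47 x 5) x 10000 = 182.98 g/(m^2*h)
Mass loss in mg = 4.3 x 1000 = 4300 mg
Per cm^2 per 24h in mg: 4300 x 24 / (47 x 5) = 103200 / 235 = 439.15 mg/(cm^2*24h)


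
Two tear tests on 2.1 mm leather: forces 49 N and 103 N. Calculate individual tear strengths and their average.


Tear 1 = 49 / 2.1 = 23.3 N/mm
Tear 2 = 103 / 2.1 = 49.0 N/mm
Average = (23.3 + 49.0) / 2 = 36.2 N/mm


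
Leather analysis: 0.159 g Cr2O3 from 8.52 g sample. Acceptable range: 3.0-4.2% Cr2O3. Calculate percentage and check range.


Cr2O3 = 1.87%
Within range: No

Cr2O3% = 0.159 / 8.52 x 100 = 1.87%
Acceptable range: 3.0 to 4.2%
Within range: No


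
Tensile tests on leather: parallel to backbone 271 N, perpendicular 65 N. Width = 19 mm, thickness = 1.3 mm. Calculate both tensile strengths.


Area = 19 x 1.3 = 24.7 mm^2
TS (parallel) = 271 / 24.7 = 10.97 N/mm^2
TS (perpendicular) = 65 / 24.7 = 2.63 N/mm^2


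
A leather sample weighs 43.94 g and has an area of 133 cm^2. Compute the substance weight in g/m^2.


Substance weight = mass / area x 10000
SW = 43.94 / 133 x 10000
SW = 3303.8 g/m^2


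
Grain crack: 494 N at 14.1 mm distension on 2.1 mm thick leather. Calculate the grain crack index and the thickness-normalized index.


Crack index = 35.0 N/mm
Normalized index = 16.7 N/mm per mm


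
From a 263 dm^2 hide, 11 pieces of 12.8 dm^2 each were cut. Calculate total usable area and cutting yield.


Total usable = 11 x 12.8 = 140.8 dm^2
Yield = 140.8 / 263 x 100 = 53.5%


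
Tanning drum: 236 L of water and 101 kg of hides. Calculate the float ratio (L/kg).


2.3

Float ratio = water / hide weight
Ratio = 236 / 101 = 2.3


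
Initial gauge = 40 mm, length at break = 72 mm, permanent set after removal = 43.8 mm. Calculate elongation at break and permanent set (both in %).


Elongation at break = (72 - 40) / 40 x 100 = 80.0%
Permanent set = (43.8 - 40) / 40 x 100 = 9.5%


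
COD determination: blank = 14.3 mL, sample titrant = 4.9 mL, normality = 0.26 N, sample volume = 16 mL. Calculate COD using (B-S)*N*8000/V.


COD = (14.3 - 4.9) x 0.26 x 8000 / 16
COD = 9.4 x 0.26 x 8000 / 16
COD = 1222.0 mg/L


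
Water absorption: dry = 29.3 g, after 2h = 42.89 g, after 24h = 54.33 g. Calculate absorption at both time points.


2h absorption = 46.4%
24h absorption = 85.4%

WA (2h) = (42.89 - 29.3) / 29.3 x 100 = 46.4%
WA (24h) = (54.33 - 29.3) / 29.3 x 100 = 85.4%


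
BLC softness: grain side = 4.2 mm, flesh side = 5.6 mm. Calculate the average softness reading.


Average = (4.2 + 5.6) / 2
Average = 4.90 mm


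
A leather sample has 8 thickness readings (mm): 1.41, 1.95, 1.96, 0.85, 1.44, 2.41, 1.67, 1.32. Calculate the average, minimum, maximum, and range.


Average = 1.63 mm
Min = 0.85 mm
Max = 2.41 mm
Range = 1.56 mm

Sum = 13.01
Average = 13.01 / 8 = 1.63 mm
Minimum = 0.85 mm
Maximum = 2.41 mm
Range = 2.41 - 0.85 = 1.56 mm


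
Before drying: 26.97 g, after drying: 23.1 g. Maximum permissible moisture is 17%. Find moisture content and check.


MC = (26.97 - 23.1) / 26.97 x 100 = 14.3%
Maximum: 17%
Acceptable: Yes


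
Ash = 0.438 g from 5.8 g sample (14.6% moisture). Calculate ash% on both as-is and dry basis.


As-is ash% = 0.438 / 5.8 x 100 = 7.55%
Dry mass = 5.8 x (100 - 14.6) / 100 = 4.9532 g
Dry-basis ash% = 0.438 / 4.9532 x 100 = 8.84%


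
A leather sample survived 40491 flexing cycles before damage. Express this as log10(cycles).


log10(40491) = 4.61


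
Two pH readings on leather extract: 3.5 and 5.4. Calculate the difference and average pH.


Difference = 1.9
Average pH = 4.45

Difference = |3.5 - 5.4| = 1.9
Average = (3.5 + 5.4) / 2 = 4.45


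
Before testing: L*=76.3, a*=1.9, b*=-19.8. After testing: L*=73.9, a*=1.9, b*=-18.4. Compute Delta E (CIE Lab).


Delta E = 2.78

dL = 73.9 - 76.3 = -2.4
da = 1.9 - 1.9 = 0.0
db = -18.4 - (-19.8) = 1.4
dE = sqrt((-2.4)^2 + (0.0)^2 + (1.4)^2) = 2.78


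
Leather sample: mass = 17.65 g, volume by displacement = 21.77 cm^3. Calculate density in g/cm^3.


Density = mass / volume
Density = 17.65 / 21.77 = 0.811 g/cm^3


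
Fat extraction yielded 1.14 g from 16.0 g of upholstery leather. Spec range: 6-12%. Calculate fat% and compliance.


Fat% = 1.14 / 16.0 x 100 = 7.1%
Spec range: 6-12%
Compliant: Yes


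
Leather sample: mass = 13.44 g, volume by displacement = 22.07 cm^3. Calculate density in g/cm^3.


0.609 g/cm^3

Density = mass / volume
Density = 13.44 / 22.07 = 0.609 g/cm^3


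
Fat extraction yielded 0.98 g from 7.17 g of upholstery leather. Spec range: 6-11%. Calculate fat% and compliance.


Fat content = 13.7%
Compliant: No

Fat% = 0.98 / 7.17 x 100 = 13.7%
Spec range: 6-11%
Compliant: No


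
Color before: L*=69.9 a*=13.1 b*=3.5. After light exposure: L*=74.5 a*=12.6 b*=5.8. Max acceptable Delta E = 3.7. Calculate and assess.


dL = 4.6, da = -0.5, db = 2.3
dE = sqrt((4.6)^2 + (-0.5)^2 + (2.3)^2) = 5.17
Max = 3.7
Passes: No


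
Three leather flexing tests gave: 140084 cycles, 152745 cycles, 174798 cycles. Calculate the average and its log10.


Average = (140084 + 152745 + 174798) / 3 = 155876 cycles
log10(155876) = 5.19


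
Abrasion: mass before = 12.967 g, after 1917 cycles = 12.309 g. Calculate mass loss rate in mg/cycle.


Mass loss = 12.967 - 12.309 = 0.658 g
Rate = 0.658 / 1917 x 1000 = 0.343 mg/cycle


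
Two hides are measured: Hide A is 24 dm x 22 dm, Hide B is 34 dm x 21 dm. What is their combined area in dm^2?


1242 dm^2


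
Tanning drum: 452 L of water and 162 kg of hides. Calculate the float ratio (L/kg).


2.8

Float ratio = water / hide weight
Ratio = 452 / 162 = 2.8


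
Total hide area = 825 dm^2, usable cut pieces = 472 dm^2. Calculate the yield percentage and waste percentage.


Yield = 57.2%
Waste = 42.8%


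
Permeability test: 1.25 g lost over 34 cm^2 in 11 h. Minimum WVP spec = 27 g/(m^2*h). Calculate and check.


WVP = 1.25 / (34 x 11) x 10000 = 33.42 g/(m^2*h)
Minimum: 27 g/(m^2*h)
Meets spec: Yes


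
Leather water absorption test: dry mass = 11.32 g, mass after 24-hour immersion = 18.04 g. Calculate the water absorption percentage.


Water absorbed = 18.04 - 11.32 = 6.72 g
WA% = 6.72 / 11.32 x 100 = 59.4%


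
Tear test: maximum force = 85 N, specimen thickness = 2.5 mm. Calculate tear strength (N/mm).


34.0 N/mm


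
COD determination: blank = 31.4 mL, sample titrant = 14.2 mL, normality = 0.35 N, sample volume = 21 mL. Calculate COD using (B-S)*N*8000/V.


COD = (31.4 - 14.2) x 0.35 x 8000 / 21
COD = 17.2 x 0.35 x 8000 / 21
COD = 2293.3 mg/L


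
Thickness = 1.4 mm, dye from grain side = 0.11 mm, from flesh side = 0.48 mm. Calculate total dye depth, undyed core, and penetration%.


Total dyed = 0.59 mm
Undyed core = 0.81 mm
Penetration = 42.1%

Total dyed = 0.11 + 0.48 = 0.59 mm
Undyed core = 1.4 - 0.59 = 0.81 mm
Penetration = 0.59 / 1.4 x 100 = 42.1%


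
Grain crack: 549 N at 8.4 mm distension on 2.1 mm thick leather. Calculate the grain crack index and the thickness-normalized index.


Crack index = 65.4 N/mm
Normalized index = 31.1 N/mm per mm


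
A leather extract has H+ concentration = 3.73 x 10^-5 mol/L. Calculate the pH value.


pH = -log10[H+]
pH = -log10(3.73 x 10^-5) = 4.43


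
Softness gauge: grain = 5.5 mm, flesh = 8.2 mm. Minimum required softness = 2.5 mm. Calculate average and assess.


Average = (5.5 + 8.2) / 2 = 6.85 mm
Minimum = 2.5 mm
Meets requirement: Yes


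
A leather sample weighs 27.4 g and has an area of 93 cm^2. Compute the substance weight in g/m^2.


Substance weight = mass / area x 10000
SW = 27.4 / 93 x 10000
SW = 2946.2 g/m^2


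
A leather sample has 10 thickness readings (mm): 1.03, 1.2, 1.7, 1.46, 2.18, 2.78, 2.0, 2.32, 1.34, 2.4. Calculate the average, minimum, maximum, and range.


Average = 1.84 mm
Min = 1.03 mm
Max = 2.78 mm
Range = 1.75 mm

Sum = 18.41
Average = 18.41 / 10 = 1.84 mm
Minimum = 1.03 mm
Maximum = 2.78 mm
Range = 2.78 - 1.03 = 1.75 mm


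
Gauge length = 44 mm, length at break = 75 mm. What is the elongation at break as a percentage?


Extension = 75 - 44 = 31 mm
Elongation = 31 / 44 x 100 = 70.5%


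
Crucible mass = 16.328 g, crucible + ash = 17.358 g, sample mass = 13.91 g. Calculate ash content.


Ash mass = 17.358 - 16.328 = 1.030 g
Ash% = 1.030 / 13.91 x 100 = 7.40%


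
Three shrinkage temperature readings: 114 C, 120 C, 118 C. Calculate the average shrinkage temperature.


117.3 C


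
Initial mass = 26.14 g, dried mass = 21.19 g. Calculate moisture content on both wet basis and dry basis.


Wet basis = 18.9%
Dry basis = 23.4%

Moisture lost = 26.14 - 21.19 = 4.95 g
Wet basis MC = 4.95 / 26.14 x 100 = 18.9%
Dry basis MC = 4.95 / 21.19 x 100 = 23.4%


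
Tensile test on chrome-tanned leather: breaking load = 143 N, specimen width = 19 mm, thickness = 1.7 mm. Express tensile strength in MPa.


Cross-section = 19 x 1.7 = 32.3 mm^2
TS = 143 / 32.3 = 4.43 MPa
(1 N/mm^2 = 1 MPa)


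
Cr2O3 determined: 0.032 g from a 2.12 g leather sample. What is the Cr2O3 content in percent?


Cr2O3% = 0.032 / 2.12 x 100
Cr2O3% = 1.51%


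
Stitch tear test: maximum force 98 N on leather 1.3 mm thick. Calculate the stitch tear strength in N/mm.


Stitch tear strength = force / thickness
STS = 98 / 1.3 = 75.4 N/mm


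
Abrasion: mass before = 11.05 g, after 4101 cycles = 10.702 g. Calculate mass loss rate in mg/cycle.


0.085 mg/cycle


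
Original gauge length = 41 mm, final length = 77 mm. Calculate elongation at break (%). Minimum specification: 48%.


Elongation = 87.8%
Meets spec: Yes


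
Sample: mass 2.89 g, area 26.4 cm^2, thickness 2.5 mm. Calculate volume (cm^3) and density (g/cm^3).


Volume = 6.600 cm^3
Density = 0.438 g/cm^3

Thickness in cm = 2.5 / 10 = 0.25 cm
Volume = 26.4 x 0.25 = 6.600 cm^3
Density = 2.89 / 6.600 = 0.438 g/cm^3


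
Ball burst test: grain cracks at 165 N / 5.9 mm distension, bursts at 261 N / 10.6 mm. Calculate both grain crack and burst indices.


Crack index = 165 / 5.9 = 28.0 N/mm
Burst index = 261 / 10.6 = 24.6 N/mm


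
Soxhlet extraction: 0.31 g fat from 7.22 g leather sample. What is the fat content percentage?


4.3%

Fat content = 0.31 / 7.22 x 100
Fat = 4.3%


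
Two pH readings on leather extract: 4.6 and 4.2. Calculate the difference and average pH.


Difference = 0.4
Average pH = 4.40

Difference = |4.6 - 4.2| = 0.4
Average = (4.6 + 4.2) / 2 = 4.40


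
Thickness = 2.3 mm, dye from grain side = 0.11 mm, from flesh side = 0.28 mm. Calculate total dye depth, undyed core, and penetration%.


Total dyed = 0.39 mm
Undyed core = 1.91 mm
Penetration = 17.0%

Total dyed = 0.11 + 0.28 = 0.39 mm
Undyed core = 2.3 - 0.39 = 1.91 mm
Penetration = 0.39 / 2.3 x 100 = 17.0%


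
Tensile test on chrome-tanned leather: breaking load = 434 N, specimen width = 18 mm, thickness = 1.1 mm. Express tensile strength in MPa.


21.92 MPa

Cross-section = 18 x 1.1 = 19.8 mm^2
TS = 434 / 19.8 = 21.92 MPa
(1 N/mm^2 = 1 MPa)


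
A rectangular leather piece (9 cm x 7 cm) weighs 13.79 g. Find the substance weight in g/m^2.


2188.9 g/m^2

Area = 9 x 7 = 63 cm^2
SW = 13.79 / 63 x 10000 = 2188.9 g/m^2


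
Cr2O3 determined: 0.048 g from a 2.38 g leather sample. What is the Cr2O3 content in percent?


Cr2O3% = 0.048 / 2.38 x 100
Cr2O3% = 2.02%


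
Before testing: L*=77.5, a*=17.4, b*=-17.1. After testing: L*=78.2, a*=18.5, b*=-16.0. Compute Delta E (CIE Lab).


dL = 78.2 - 77.5 = 0.7
da = 18.5 - 17.4 = 1.1
db = -16.0 - (-17.1) = 1.1
dE = sqrt((0.7)^2 + (1.1)^2 + (1.1)^2) = 1.71


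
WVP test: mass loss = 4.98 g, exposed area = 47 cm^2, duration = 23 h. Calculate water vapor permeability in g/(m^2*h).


46.07 g/(m^2*h)


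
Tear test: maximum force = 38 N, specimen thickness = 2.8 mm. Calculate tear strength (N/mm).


13.6 N/mm

Tear strength = force / thickness
Tear = 38 / 2.8 = 13.6 N/mm


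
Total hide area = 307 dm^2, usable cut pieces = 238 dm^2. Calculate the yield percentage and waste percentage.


Yield = 77.5%
Waste = 22.5%

Yield = 238 / 307 x 100 = 77.5%
Waste = 307 - 238 = 69 dm^2
Waste% = 100 - 77.5 = 22.5%


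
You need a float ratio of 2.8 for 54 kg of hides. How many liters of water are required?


Water = hide weight x target ratio
Water = 54 x 2.8 = 151.2 L


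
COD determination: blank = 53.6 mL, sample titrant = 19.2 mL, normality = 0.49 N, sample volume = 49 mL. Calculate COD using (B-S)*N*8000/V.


2752.0 mg/L


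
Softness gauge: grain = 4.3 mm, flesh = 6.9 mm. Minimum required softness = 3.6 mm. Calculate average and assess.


Average softness = 5.60 mm
Meets requirement: Yes

Average = (4.3 + 6.9) / 2 = 5.60 mm
Minimum = 3.6 mm
Meets requirement: Yes


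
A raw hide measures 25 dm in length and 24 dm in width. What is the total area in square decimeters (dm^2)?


600 dm^2

Area = length x width
Area = 25 x 24 = 600 dm^2


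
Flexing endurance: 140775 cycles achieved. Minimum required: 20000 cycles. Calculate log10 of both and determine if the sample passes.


Achieved: log10 = 5.15
Required: log10 = 4.30
Passes: Yes

log10(140775) = 5.15
log10(20000) = 4.30
Passes: Yes


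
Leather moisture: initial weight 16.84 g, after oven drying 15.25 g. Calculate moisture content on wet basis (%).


Moisture = 16.84 - 15.25 = 1.59 g
MC = 1.59 / 16.84 x 100 = 9.4%


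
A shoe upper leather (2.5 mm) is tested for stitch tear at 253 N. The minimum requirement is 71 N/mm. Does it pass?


STS = 253 / 2.5 = 101.2 N/mm
Minimum required: 71 N/mm
Passes: Yes


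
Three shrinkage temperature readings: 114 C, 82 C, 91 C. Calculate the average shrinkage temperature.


95.7 C

Average = (114 + 82 + 91) / 3
Average = 287 / 3 = 95.7 C


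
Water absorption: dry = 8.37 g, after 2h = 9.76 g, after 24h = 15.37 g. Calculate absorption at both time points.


2h absorption = 16.6%
24h absorption = 83.6%

WA (2h) = (9.76 - 8.37) / 8.37 x 100 = 16.6%
WA (24h) = (15.37 - 8.37) / 8.37 x 100 = 83.6%


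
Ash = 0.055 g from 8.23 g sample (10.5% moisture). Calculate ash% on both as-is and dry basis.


As-is ash = 0.67%
Dry-basis ash = 0.75%


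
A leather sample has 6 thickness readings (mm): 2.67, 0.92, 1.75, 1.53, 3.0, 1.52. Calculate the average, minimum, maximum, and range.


Average = 1.90 mm
Min = 0.92 mm
Max = 3.0 mm
Range = 2.08 mm


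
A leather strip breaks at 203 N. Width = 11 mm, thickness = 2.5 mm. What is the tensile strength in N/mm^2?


Cross-sectional area = 11 x 2.5 = 27.5 mm^2
Tensile strength = 203 / 27.5 = 7.38 N/mm^2


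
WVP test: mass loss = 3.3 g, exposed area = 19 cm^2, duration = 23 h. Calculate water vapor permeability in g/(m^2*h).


75.51 g/(m^2*h)

WVP = mass_loss / (area x time) x 10000
WVP = 3.3 / (19 x 23) x 10000
WVP = 3.3 / 437 x 10000 = 75.51 g/(m^2*h)


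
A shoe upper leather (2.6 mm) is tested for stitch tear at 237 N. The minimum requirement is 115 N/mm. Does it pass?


STS = 91.2 N/mm
Passes: No

STS = 237 / 2.6 = 91.2 N/mm
Minimum required: 115 N/mm
Passes: No


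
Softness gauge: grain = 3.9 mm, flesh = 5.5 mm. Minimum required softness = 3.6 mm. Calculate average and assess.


Average softness = 4.70 mm
Meets requirement: Yes

Average = (3.9 + 5.5) / 2 = 4.70 mm
Minimum = 3.6 mm
Meets requirement: Yes


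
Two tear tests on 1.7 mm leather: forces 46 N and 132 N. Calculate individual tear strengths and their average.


Tear 1 = 27.1 N/mm
Tear 2 = 77.6 N/mm
Average = 52.4 N/mm

Tear 1 = 46 / 1.7 = 27.1 N/mm
Tear 2 = 132 / 1.7 = 77.6 N/mm
Average = (27.1 + 77.6) / 2 = 52.4 N/mm


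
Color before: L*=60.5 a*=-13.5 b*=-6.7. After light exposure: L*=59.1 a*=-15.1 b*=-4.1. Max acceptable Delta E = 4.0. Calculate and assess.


dL = -1.4, da = -1.6, db = 2.6
dE = sqrt((-1.4)^2 + (-1.6)^2 + (2.6)^2) = 3.36
Max = 4.0
Passes: Yes


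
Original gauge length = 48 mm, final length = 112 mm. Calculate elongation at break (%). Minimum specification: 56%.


Elongation = 133.3%
Meets spec: Yes

Extension = 112 - 48 = 64 mm
Elongation = 64 / 48 x 100 = 133.3%
Minimum required: 56%
Meets specification: Yes


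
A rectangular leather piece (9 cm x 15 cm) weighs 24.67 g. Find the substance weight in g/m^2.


1827.4 g/m^2

Area = 9 x 15 = 135 cm^2
SW = 24.67 / 135 x 10000 = 1827.4 g/m^2


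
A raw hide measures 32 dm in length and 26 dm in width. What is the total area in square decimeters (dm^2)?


832 dm^2


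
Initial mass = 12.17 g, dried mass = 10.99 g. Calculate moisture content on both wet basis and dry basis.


Wet basis = 9.7%
Dry basis = 10.7%


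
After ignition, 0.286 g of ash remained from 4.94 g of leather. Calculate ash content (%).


5.79%

Ash% = 0.286 / 4.94 x 100
Ash% = 5.79%


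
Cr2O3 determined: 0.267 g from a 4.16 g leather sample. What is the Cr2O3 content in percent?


Cr2O3% = 0.267 / 4.16 x 100
Cr2O3% = 6.42%


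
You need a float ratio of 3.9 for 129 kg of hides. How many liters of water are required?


Water = hide weight x target ratio
Water = 129 x 3.9 = 503.1 L


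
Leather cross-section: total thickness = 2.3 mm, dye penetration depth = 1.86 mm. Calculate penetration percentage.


80.9%


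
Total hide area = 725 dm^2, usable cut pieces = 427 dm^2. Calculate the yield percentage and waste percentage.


Yield = 427 / 725 x 100 = 58.9%
Waste = 725 - 427 = 298 dm^2
Waste% = 100 - 58.9 = 41.1%


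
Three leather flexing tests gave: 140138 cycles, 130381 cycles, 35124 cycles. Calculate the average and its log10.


Average = 101881 cycles
log10 = 5.01


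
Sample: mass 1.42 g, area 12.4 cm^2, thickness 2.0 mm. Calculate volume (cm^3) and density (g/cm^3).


Thickness in cm = 2.0 / 10 = 0.20 cm
Volume = 12.4 x 0.20 = 2.480 cm^3
Density = 1.42 / 2.480 = 0.573 g/cm^3


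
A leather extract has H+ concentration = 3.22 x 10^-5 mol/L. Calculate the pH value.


pH = 4.49

pH = -log10[H+]
pH = -log10(3.22 x 10^-5) = 4.49


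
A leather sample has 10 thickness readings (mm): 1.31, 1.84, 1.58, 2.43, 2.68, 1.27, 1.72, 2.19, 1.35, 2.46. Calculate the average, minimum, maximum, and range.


Sum = 18.83
Average = 18.83 / 10 = 1.88 mm
Minimum = 1.27 mm
Maximum = 2.68 mm
Range = 2.68 - 1.27 = 1.41 mm


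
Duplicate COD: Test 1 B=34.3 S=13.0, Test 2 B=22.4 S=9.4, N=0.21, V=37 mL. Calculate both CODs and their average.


COD1 = (34.3 - 13.0) x 0.21 x 8000 / 37 = 967.1 mg/L
COD2 = (22.4 - 9.4) x 0.21 x 8000 / 37 = 590.3 mg/L
Average = (967.1 + 590.3) / 2 = 778.7 mg/L


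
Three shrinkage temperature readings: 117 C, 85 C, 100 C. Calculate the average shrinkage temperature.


100.7 C

Average = (117 + 85 + 100) / 3
Average = 302 / 3 = 100.7 C


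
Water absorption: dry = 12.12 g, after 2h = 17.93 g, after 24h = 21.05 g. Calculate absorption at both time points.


2h absorption = 47.9%
24h absorption = 73.7%

WA (2h) = (17.93 - 12.12) / 12.12 x 100 = 47.9%
WA (24h) = (21.05 - 12.12) / 12.12 x 100 = 73.7%


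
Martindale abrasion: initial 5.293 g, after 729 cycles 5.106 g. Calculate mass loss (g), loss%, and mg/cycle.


Mass loss = 0.187 g
Loss = 3.53%
Rate = 0.257 mg/cycle

Loss = 5.293 - 5.106 = 0.187 g
Loss% = 0.187 / 5.293 x 100 = 3.53%
Rate = 0.187 / 729 x 1000 = 0.257 mg/cycle


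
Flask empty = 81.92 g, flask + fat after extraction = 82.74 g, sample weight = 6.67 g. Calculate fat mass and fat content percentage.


Fat mass = 0.82 g
Fat content = 12.3%

Fat mass = 82.74 - 81.92 = 0.82 g
Fat% = 0.82 / 6.67 x 100 = 12.3%


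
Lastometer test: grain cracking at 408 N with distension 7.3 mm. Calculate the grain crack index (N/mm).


Grain crack index = force / distension
Index = 408 / 7.3 = 55.9 N/mm


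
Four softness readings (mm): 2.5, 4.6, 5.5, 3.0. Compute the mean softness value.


3.90 mm

Sum = 2.5 + 4.6 + 5.5 + 3.0
Mean = 15.6 / 4 = 3.90 mm


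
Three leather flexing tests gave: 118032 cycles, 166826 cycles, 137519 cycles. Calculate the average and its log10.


Average = 140792 cycles
log10 = 5.15

Average = (118032 + 166826 + 137519) / 3 = 140792 cycles
log10(140792) = 5.15


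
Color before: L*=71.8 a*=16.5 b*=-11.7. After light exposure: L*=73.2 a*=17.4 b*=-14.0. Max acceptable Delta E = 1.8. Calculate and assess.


dL = 1.4, da = 0.9, db = -2.3
dE = sqrt((1.4)^2 + (0.9)^2 + (-2.3)^2) = 2.84
Max = 1.8
Passes: No


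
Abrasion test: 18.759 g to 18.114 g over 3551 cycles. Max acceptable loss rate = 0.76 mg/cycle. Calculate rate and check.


Loss = 18.759 - 18.114 = 0.645 g
Rate = 0.645 g / 3551 cycles x 1000 = 0.182 mg/cycle
Max = 0.76 mg/cycle
Passes: Yes


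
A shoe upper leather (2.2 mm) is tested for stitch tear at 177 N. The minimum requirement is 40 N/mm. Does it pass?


STS = 80.5 N/mm
Passes: Yes

STS = 177 / 2.2 = 80.5 N/mm
Minimum required: 40 N/mm
Passes: Yes


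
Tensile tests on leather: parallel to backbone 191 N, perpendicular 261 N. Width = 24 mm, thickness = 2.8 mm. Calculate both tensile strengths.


Parallel = 2.84 N/mm^2
Perpendicular = 3.88 N/mm^2

Area = 24 x 2.8 = 67.2 mm^2
TS (parallel) = 191 / 67.2 = 2.84 N/mm^2
TS (perpendicular) = 261 / 67.2 = 3.88 N/mm^2


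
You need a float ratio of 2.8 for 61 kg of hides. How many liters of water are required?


Water = hide weight x target ratio
Water = 61 x 2.8 = 170.8 L


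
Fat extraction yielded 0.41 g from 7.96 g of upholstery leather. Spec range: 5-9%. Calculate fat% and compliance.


Fat% = 0.41 / 7.96 x 100 = 5.2%
Spec range: 5-9%
Compliant: Yes


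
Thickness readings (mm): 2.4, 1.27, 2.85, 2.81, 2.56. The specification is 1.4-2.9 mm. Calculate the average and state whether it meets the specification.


Average = 2.38 mm
Within specification: Yes


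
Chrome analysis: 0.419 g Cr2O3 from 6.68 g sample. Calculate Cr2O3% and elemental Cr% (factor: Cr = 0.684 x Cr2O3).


Cr2O3 = 6.27%
Cr = 4.29%

Cr2O3% = 0.419 / 6.68 x 100 = 6.27%
Cr% = 6.27 x 0.684 = 4.29%


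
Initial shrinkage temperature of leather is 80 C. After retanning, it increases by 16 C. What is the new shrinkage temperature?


96 C

New Ts = 80 + 16 = 96 C


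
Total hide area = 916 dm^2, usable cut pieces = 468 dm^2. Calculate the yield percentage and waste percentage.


Yield = 51.1%
Waste = 48.9%

Yield = 468 / 916 x 100 = 51.1%
Waste = 916 - 468 = 448 dm^2
Waste% = 100 - 51.1 = 48.9%


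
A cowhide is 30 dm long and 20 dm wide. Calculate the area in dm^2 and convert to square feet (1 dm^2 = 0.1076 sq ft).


600 dm^2
64.56 sq ft


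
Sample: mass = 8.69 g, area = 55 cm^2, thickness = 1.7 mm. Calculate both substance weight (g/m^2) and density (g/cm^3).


Substance weight = 1580.0 g/m^2
Density = 0.929 g/cm^3


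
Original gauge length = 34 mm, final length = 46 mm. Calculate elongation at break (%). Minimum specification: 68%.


Extension = 46 - 34 = 12 mm
Elongation = 12 / 34 x 100 = 35.3%
Minimum required: 68%
Meets specification: No


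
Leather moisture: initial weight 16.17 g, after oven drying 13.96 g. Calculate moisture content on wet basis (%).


13.7%


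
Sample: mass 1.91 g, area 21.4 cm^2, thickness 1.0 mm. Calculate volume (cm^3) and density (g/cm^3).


Thickness in cm = 1.0 / 10 = 0.10 cm
Volume = 21.4 x 0.10 = 2.140 cm^3
Density = 1.91 / 2.140 = 0.893 g/cm^3


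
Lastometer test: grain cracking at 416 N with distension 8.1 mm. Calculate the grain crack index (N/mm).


Grain crack index = force / distension
Index = 416 / 8.1 = 51.4 N/mm


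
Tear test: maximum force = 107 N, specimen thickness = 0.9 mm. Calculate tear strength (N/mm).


Tear strength = force / thickness
Tear = 107 / 0.9 = 118.9 N/mm


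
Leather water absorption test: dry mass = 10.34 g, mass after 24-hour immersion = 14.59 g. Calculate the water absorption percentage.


41.1%

Water absorbed = 14.59 - 10.34 = 4.25 g
WA% = 4.25 / 10.34 x 100 = 41.1%


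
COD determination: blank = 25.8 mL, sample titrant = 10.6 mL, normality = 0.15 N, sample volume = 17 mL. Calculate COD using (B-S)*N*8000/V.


1072.9 mg/L

COD = (25.8 - 10.6) x 0.15 x 8000 / 17
COD = 15.2 x 0.15 x 8000 / 17
COD = 1072.9 mg/L


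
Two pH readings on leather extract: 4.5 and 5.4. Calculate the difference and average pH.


Difference = |4.5 - 5.4| = 0.9
Average = (4.5 + 5.4) / 2 = 4.95


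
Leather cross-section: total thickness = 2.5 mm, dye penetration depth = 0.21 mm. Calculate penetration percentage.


Penetration% = 0.21 / 2.5 x 100
Penetration = 8.4%


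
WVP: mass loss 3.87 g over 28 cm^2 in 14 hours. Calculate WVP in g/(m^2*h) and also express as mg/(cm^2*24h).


WVP = 98.72 g/(m^2*h)
Daily rate = 236.94 mg/(cm^2*24h)

WVP = 3.87 / (28 x 14) x 10000 = 98.72 g/(m^2*h)
Mass loss in mg = 3.87 x 1000 = 3870 mg
Per cm^2 per 24h in mg: 3870 x 24 / (28 x 14) = 92880 / 392 = 236.94 mg/(cm^2*24h)


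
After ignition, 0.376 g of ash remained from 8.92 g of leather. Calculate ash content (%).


Ash% = 0.376 / 8.92 x 100
Ash% = 4.22%


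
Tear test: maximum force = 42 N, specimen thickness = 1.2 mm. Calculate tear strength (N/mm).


35.0 N/mm

Tear strength = force / thickness
Tear = 42 / 1.2 = 35.0 N/mm


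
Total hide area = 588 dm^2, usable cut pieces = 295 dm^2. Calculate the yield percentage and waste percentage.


Yield = 295 / 588 x 100 = 50.2%
Waste = 588 - 295 = 293 dm^2
Waste% = 100 - 50.2 = 49.8%


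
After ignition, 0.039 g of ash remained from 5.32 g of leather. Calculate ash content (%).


Ash% = 0.039 / 5.32 x 100
Ash% = 0.73%


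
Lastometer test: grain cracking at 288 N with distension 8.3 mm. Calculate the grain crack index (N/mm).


Grain crack index = force / distension
Index = 288 / 8.3 = 34.7 N/mm


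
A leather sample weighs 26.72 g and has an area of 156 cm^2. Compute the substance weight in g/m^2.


Substance weight = mass / area x 10000
SW = 26.72 / 156 x 10000
SW = 1712.8 g/m^2


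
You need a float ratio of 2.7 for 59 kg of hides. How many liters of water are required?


Water = hide weight x target ratio
Water = 59 x 2.7 = 159.3 L


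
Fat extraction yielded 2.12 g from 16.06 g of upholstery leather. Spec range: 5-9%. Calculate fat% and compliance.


Fat% = 2.12 / 16.06 x 100 = 13.2%
Spec range: 5-9%
Compliant: No


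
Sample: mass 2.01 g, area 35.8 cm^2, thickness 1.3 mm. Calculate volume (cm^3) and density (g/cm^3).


Thickness in cm = 1.3 / 10 = 0.13 cm
Volume = 35.8 x 0.13 = 4.654 cm^3
Density = 2.01 / 4.654 = 0.432 g/cm^3


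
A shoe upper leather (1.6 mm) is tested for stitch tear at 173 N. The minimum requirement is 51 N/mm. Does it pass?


STS = 173 / 1.6 = 108.1 N/mm
Minimum required: 51 N/mm
Passes: Yes


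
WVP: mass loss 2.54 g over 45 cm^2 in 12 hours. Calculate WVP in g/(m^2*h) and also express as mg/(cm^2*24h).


WVP = 47.04 g/(m^2*h)
Daily rate = 112.89 mg/(cm^2*24h)


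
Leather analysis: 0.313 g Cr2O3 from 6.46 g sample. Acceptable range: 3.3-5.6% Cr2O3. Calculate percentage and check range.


Cr2O3 = 4.85%
Within range: Yes

Cr2O3% = 0.313 / 6.46 x 100 = 4.85%
Acceptable range: 3.3 to 5.6%
Within range: Yes


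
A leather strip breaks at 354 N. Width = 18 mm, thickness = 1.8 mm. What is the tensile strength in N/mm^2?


Cross-sectional area = 18 x 1.8 = 32.4 mm^2
Tensile strength = 354 / 32.4 = 10.93 N/mm^2


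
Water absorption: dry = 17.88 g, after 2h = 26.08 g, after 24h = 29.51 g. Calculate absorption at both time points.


WA (2h) = (26.08 - 17.88) / 17.88 x 100 = 45.9%
WA (24h) = (29.51 - 17.88) / 17.88 x 100 = 65.0%


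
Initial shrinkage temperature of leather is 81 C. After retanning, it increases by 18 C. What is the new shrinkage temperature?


New Ts = 81 + 18 = 99 C


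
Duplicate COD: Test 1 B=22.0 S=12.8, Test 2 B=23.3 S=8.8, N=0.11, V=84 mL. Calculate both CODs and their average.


COD1 = 96.4 mg/L
COD2 = 151.9 mg/L
Average = 124.2 mg/L

COD1 = (22.0 - 12.8) x 0.11 x 8000 / 84 = 96.4 mg/L
COD2 = (23.3 - 8.8) x 0.11 x 8000 / 84 = 151.9 mg/L
Average = (96.4 + 151.9) / 2 = 124.2 mg/L


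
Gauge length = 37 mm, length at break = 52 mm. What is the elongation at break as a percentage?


40.5%


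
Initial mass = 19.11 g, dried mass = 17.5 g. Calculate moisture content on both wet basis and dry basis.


Wet basis = 8.4%
Dry basis = 9.2%

Moisture lost = 19.11 - 17.5 = 1.61 g
Wet basis MC = 1.61 / 19.11 x 100 = 8.4%
Dry basis MC = 1.61 / 17.5 x 100 = 9.2%


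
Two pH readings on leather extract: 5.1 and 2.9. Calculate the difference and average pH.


Difference = |5.1 - 2.9| = 2.2
Average = (5.1 + 2.9) / 2 = 4.00


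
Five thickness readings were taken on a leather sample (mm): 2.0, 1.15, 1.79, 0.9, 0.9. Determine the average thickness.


Sum = 2.0 + 1.15 + 1.79 + 0.9 + 0.9 = 6.74
Average = 6.74 / 5 = 1.35 mm
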